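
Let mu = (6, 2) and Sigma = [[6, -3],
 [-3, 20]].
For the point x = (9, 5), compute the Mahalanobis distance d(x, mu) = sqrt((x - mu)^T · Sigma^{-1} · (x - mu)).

Step 1 — centre the observation: (x - mu) = (3, 3).

Step 2 — invert Sigma. det(Sigma) = 6·20 - (-3)² = 111.
  Sigma^{-1} = (1/det) · [[d, -b], [-b, a]] = [[0.1802, 0.027],
 [0.027, 0.0541]].

Step 3 — form the quadratic (x - mu)^T · Sigma^{-1} · (x - mu):
  Sigma^{-1} · (x - mu) = (0.6216, 0.2432).
  (x - mu)^T · [Sigma^{-1} · (x - mu)] = (3)·(0.6216) + (3)·(0.2432) = 2.5946.

Step 4 — take square root: d = √(2.5946) ≈ 1.6108.

d(x, mu) = √(2.5946) ≈ 1.6108


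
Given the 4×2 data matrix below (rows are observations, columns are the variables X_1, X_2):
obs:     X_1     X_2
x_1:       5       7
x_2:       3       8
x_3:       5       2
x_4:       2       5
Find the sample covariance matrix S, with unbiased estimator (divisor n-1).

Step 1 — column means:
  mean(X_1) = (5 + 3 + 5 + 2) / 4 = 15/4 = 3.75
  mean(X_2) = (7 + 8 + 2 + 5) / 4 = 22/4 = 5.5

Step 2 — sample covariance S[i,j] = (1/(n-1)) · Σ_k (x_{k,i} - mean_i) · (x_{k,j} - mean_j), with n-1 = 3.
  S[X_1,X_1] = ((1.25)·(1.25) + (-0.75)·(-0.75) + (1.25)·(1.25) + (-1.75)·(-1.75)) / 3 = 6.75/3 = 2.25
  S[X_1,X_2] = ((1.25)·(1.5) + (-0.75)·(2.5) + (1.25)·(-3.5) + (-1.75)·(-0.5)) / 3 = -3.5/3 = -1.1667
  S[X_2,X_2] = ((1.5)·(1.5) + (2.5)·(2.5) + (-3.5)·(-3.5) + (-0.5)·(-0.5)) / 3 = 21/3 = 7

S is symmetric (S[j,i] = S[i,j]). Assembling:

S = [[2.25, -1.1667],
 [-1.1667, 7]]


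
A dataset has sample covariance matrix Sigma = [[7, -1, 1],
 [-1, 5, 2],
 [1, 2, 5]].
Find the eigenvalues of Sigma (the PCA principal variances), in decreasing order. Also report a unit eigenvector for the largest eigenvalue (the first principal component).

Step 1 — characteristic polynomial p(λ) = det(λI - Sigma) = λ³ - tr·λ² + c_1·λ - det, where tr = trace, c_1 = sum of the principal 2×2 minors, det = det(Sigma):
  tr = 7 + 5 + 5 = 17,
  c_1 = (7·5 - (-1)²) + (7·5 - (1)²) + (5·5 - (2)²) = 34 + 34 + 21 = 89,
  det = 7·(5·5 - (2)²) - (-1)·((-1)·5 - (2)·(1)) + (1)·((-1)·(2) - 5·(1)) = 7·(21) - (-1)·(-7) + (1)·(-7) = 133.
  So p(λ) = λ³ - 17λ² + 89λ - 133.
Step 2 — look for an integer root (rational root theorem: any rational root is an integer divisor of 133). Testing λ = 7:
  p(7) = 343 - 833 + 623 - 133 = 0  ✓
  Dividing out (λ - 7): p(λ) = (λ - 7)(λ² - 10λ + 19).
Step 3 — remaining eigenvalues from the quadratic λ² - 10λ + 19 = 0:
  Δ = 10² - 4·19 = 100 - 76 = 24,  λ = (10 ± √24)/2 = (10 ± 4.899)/2 ≈ 7.4495 or 2.5505.
  Sorted: λ_1 = 7.4495,  λ_2 = 7,  λ_3 = 2.5505  (check: sum = 17 = tr ✓).

Step 4 — unit eigenvector for λ_1 ≈ 7.4495: v spans the null space of (Sigma - λ_1 I), whose rows are
  r_1 = (-0.4495, -1, 1),  r_2 = (-1, -2.4495, 2),  r_3 = (1, 2, -2.4495).
  v is orthogonal to every row, so take v ∝ r_1 × r_2 = ((-1)·(2) - (1)·(-2.4495), (1)·(-1) - (-0.4495)·(2), (-0.4495)·(-2.4495) - (-1)·(-1)) ≈ (0.4495, -0.101, 0.101).
  Let u = (0.4495, -0.101, 0.101).
  ||u|| = √((0.4495)² + (-0.101)² + (0.101)²) = √(0.2225) ≈ 0.4716,  v_1 = u/||u|| ≈ (0.953, -0.2142, 0.2142) (||v_1|| = 1).

λ_1 = 7.4495,  λ_2 = 7,  λ_3 = 2.5505;  v_1 ≈ (0.953, -0.2142, 0.2142)


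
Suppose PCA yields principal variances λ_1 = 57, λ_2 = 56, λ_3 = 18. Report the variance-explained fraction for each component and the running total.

Step 1 — total variance = trace(Sigma) = Σ λ_i = 57 + 56 + 18 = 131.

Step 2 — fraction explained by component i = λ_i / Σ λ:
  PC1: 57/131 = 0.4351
  PC2: 56/131 = 0.4275
  PC3: 18/131 = 0.1374

Step 3 — cumulative fraction after k components = (λ_1 + ... + λ_k) / Σ λ:
  k = 1: 57/131 = 0.4351
  k = 2: (57 + 56)/131 = 113/131 = 0.8626
  k = 3: (57 + 56 + 18)/131 = 131/131 = 1

Summary (fraction, with percent):

explained: PC1 0.4351 (43.51%), PC2 0.4275 (42.75%), PC3 0.1374 (13.74%);  cumulative: 0.4351, 0.8626, 1


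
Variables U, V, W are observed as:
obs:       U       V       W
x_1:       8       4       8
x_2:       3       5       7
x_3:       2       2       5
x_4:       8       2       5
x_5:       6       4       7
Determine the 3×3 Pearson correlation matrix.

Step 1 — column means:
  mean(U) = (8 + 3 + 2 + 8 + 6) / 5 = 27/5 = 5.4
  mean(V) = (4 + 5 + 2 + 2 + 4) / 5 = 17/5 = 3.4
  mean(W) = (8 + 7 + 5 + 5 + 7) / 5 = 32/5 = 6.4

Step 2 — sample variances and covariances s[i,j] = (1/(n-1)) · Σ_k (x_{k,i} - mean_i) · (x_{k,j} - mean_j), with n-1 = 4:
  s[U,U] = ((2.6)·(2.6) + (-2.4)·(-2.4) + (-3.4)·(-3.4) + (2.6)·(2.6) + (0.6)·(0.6)) / 4 = 31.2/4 = 7.8
  s[U,V] = ((2.6)·(0.6) + (-2.4)·(1.6) + (-3.4)·(-1.4) + (2.6)·(-1.4) + (0.6)·(0.6)) / 4 = -0.8/4 = -0.2
  s[U,W] = ((2.6)·(1.6) + (-2.4)·(0.6) + (-3.4)·(-1.4) + (2.6)·(-1.4) + (0.6)·(0.6)) / 4 = 4.2/4 = 1.05
  s[V,V] = ((0.6)·(0.6) + (1.6)·(1.6) + (-1.4)·(-1.4) + (-1.4)·(-1.4) + (0.6)·(0.6)) / 4 = 7.2/4 = 1.8
  s[V,W] = ((0.6)·(1.6) + (1.6)·(0.6) + (-1.4)·(-1.4) + (-1.4)·(-1.4) + (0.6)·(0.6)) / 4 = 6.2/4 = 1.55
  s[W,W] = ((1.6)·(1.6) + (0.6)·(0.6) + (-1.4)·(-1.4) + (-1.4)·(-1.4) + (0.6)·(0.6)) / 4 = 7.2/4 = 1.8
  Sample standard deviations s_i = √(s[i,i]):
  s(U) = √(7.8) = 2.7928
  s(V) = √(1.8) = 1.3416
  s(W) = √(1.8) = 1.3416

Step 3 — r_{ij} = s_{ij} / (s_i · s_j):
  r[U,U] = 1 (diagonal).
  r[U,V] = -0.2 / (2.7928 · 1.3416) = -0.2 / 3.747 = -0.0534
  r[U,W] = 1.05 / (2.7928 · 1.3416) = 1.05 / 3.747 = 0.2802
  r[V,V] = 1 (diagonal).
  r[V,W] = 1.55 / (1.3416 · 1.3416) = 1.55 / 1.8 = 0.8611
  r[W,W] = 1 (diagonal).

R is symmetric with unit diagonal. Assembling:

R = [[1, -0.0534, 0.2802],
 [-0.0534, 1, 0.8611],
 [0.2802, 0.8611, 1]]


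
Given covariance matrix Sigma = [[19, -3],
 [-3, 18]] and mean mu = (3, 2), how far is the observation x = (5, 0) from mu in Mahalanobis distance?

Step 1 — centre the observation: (x - mu) = (2, -2).

Step 2 — invert Sigma. det(Sigma) = 19·18 - (-3)² = 333.
  Sigma^{-1} = (1/det) · [[d, -b], [-b, a]] = [[0.0541, 0.009],
 [0.009, 0.0571]].

Step 3 — form the quadratic (x - mu)^T · Sigma^{-1} · (x - mu):
  Sigma^{-1} · (x - mu) = (0.0901, -0.0961).
  (x - mu)^T · [Sigma^{-1} · (x - mu)] = (2)·(0.0901) + (-2)·(-0.0961) = 0.3724.

Step 4 — take square root: d = √(0.3724) ≈ 0.6102.

d(x, mu) = √(0.3724) ≈ 0.6102


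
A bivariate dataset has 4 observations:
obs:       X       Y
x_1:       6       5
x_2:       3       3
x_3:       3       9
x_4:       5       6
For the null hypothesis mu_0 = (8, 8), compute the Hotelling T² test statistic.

Step 1 — sample mean vector:
  mean(X) = (6 + 3 + 3 + 5) / 4 = 17/4 = 4.25
  mean(Y) = (5 + 3 + 9 + 6) / 4 = 23/4 = 5.75
  x̄ = (4.25, 5.75),  deviation x̄ - mu_0 = (4.25, 5.75) - (8, 8) = (-3.75, -2.25).

Step 2 — sample covariance matrix, S[i,j] = (1/(n-1)) · Σ_k (x_{k,i} - mean_i) · (x_{k,j} - mean_j), divisor n-1 = 3:
  S[X,X] = ((1.75)·(1.75) + (-1.25)·(-1.25) + (-1.25)·(-1.25) + (0.75)·(0.75)) / 3 = 6.75/3 = 2.25
  S[X,Y] = ((1.75)·(-0.75) + (-1.25)·(-2.75) + (-1.25)·(3.25) + (0.75)·(0.25)) / 3 = -1.75/3 = -0.5833
  S[Y,Y] = ((-0.75)·(-0.75) + (-2.75)·(-2.75) + (3.25)·(3.25) + (0.25)·(0.25)) / 3 = 18.75/3 = 6.25
  S = [[2.25, -0.5833],
 [-0.5833, 6.25]].

Step 3 — invert S. det(S) = 2.25·6.25 - (-0.5833)² = 13.7222.
  S^{-1} = (1/det) · [[d, -b], [-b, a]] = [[0.4555, 0.0425],
 [0.0425, 0.164]].

Step 4 — quadratic form (x̄ - mu_0)^T · S^{-1} · (x̄ - mu_0):
  S^{-1} · (x̄ - mu_0) = (-1.8036, -0.5283),
  (x̄ - mu_0)^T · [...] = (-3.75)·(-1.8036) + (-2.25)·(-0.5283) = 7.9524.

Step 5 — scale by n: T² = 4 · 7.9524 = 31.8097.

T² ≈ 31.8097


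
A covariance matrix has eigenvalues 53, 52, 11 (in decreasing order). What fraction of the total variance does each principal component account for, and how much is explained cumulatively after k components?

Step 1 — total variance = trace(Sigma) = Σ λ_i = 53 + 52 + 11 = 116.

Step 2 — fraction explained by component i = λ_i / Σ λ:
  PC1: 53/116 = 0.4569
  PC2: 52/116 = 0.4483
  PC3: 11/116 = 0.0948

Step 3 — cumulative fraction after k components = (λ_1 + ... + λ_k) / Σ λ:
  k = 1: 53/116 = 0.4569
  k = 2: (53 + 52)/116 = 105/116 = 0.9052
  k = 3: (53 + 52 + 11)/116 = 116/116 = 1

Summary (fraction, with percent):

explained: PC1 0.4569 (45.69%), PC2 0.4483 (44.83%), PC3 0.0948 (9.48%);  cumulative: 0.4569, 0.9052, 1


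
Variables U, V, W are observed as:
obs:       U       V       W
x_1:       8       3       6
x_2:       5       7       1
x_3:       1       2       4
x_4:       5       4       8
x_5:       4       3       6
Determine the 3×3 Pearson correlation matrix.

Step 1 — column means:
  mean(U) = (8 + 5 + 1 + 5 + 4) / 5 = 23/5 = 4.6
  mean(V) = (3 + 7 + 2 + 4 + 3) / 5 = 19/5 = 3.8
  mean(W) = (6 + 1 + 4 + 8 + 6) / 5 = 25/5 = 5

Step 2 — sample variances and covariances s[i,j] = (1/(n-1)) · Σ_k (x_{k,i} - mean_i) · (x_{k,j} - mean_j), with n-1 = 4:
  s[U,U] = ((3.4)·(3.4) + (0.4)·(0.4) + (-3.6)·(-3.6) + (0.4)·(0.4) + (-0.6)·(-0.6)) / 4 = 25.2/4 = 6.3
  s[U,V] = ((3.4)·(-0.8) + (0.4)·(3.2) + (-3.6)·(-1.8) + (0.4)·(0.2) + (-0.6)·(-0.8)) / 4 = 5.6/4 = 1.4
  s[U,W] = ((3.4)·(1) + (0.4)·(-4) + (-3.6)·(-1) + (0.4)·(3) + (-0.6)·(1)) / 4 = 6/4 = 1.5
  s[V,V] = ((-0.8)·(-0.8) + (3.2)·(3.2) + (-1.8)·(-1.8) + (0.2)·(0.2) + (-0.8)·(-0.8)) / 4 = 14.8/4 = 3.7
  s[V,W] = ((-0.8)·(1) + (3.2)·(-4) + (-1.8)·(-1) + (0.2)·(3) + (-0.8)·(1)) / 4 = -12/4 = -3
  s[W,W] = ((1)·(1) + (-4)·(-4) + (-1)·(-1) + (3)·(3) + (1)·(1)) / 4 = 28/4 = 7
  Sample standard deviations s_i = √(s[i,i]):
  s(U) = √(6.3) = 2.51
  s(V) = √(3.7) = 1.9235
  s(W) = √(7) = 2.6458

Step 3 — r_{ij} = s_{ij} / (s_i · s_j):
  r[U,U] = 1 (diagonal).
  r[U,V] = 1.4 / (2.51 · 1.9235) = 1.4 / 4.828 = 0.29
  r[U,W] = 1.5 / (2.51 · 2.6458) = 1.5 / 6.6408 = 0.2259
  r[V,V] = 1 (diagonal).
  r[V,W] = -3 / (1.9235 · 2.6458) = -3 / 5.0892 = -0.5895
  r[W,W] = 1 (diagonal).

R is symmetric with unit diagonal. Assembling:

R = [[1, 0.29, 0.2259],
 [0.29, 1, -0.5895],
 [0.2259, -0.5895, 1]]


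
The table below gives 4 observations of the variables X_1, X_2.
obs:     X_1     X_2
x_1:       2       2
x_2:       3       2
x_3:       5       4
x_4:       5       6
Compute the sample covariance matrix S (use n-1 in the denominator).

Step 1 — column means:
  mean(X_1) = (2 + 3 + 5 + 5) / 4 = 15/4 = 3.75
  mean(X_2) = (2 + 2 + 4 + 6) / 4 = 14/4 = 3.5

Step 2 — sample covariance S[i,j] = (1/(n-1)) · Σ_k (x_{k,i} - mean_i) · (x_{k,j} - mean_j), with n-1 = 3.
  S[X_1,X_1] = ((-1.75)·(-1.75) + (-0.75)·(-0.75) + (1.25)·(1.25) + (1.25)·(1.25)) / 3 = 6.75/3 = 2.25
  S[X_1,X_2] = ((-1.75)·(-1.5) + (-0.75)·(-1.5) + (1.25)·(0.5) + (1.25)·(2.5)) / 3 = 7.5/3 = 2.5
  S[X_2,X_2] = ((-1.5)·(-1.5) + (-1.5)·(-1.5) + (0.5)·(0.5) + (2.5)·(2.5)) / 3 = 11/3 = 3.6667

S is symmetric (S[j,i] = S[i,j]). Assembling:

S = [[2.25, 2.5],
 [2.5, 3.6667]]


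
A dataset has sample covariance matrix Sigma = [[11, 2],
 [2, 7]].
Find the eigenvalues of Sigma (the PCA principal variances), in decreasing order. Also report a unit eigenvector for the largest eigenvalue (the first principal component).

Step 1 — characteristic polynomial of 2×2 Sigma:
  det(Sigma - λI) = λ² - trace · λ + det = 0.
  trace = 11 + 7 = 18, det = 11·7 - (2)² = 73.
Step 2 — discriminant:
  Δ = trace² - 4·det = 324 - 292 = 32.
Step 3 — eigenvalues:
  λ = (trace ± √Δ)/2 = (18 ± 5.6569)/2,
  λ_1 = 11.8284,  λ_2 = 6.1716.

Step 4 — unit eigenvector for λ_1: solve (Sigma - λ_1 I)v = 0. First row:
  (11 - 11.8284)·v_x + (2)·v_y = 0, i.e. (-0.8284)·v_x + (2)·v_y = 0,
  so v ∝ (b, λ_1 - a) = (2, 0.8284) = u.
  ||u|| = √((2)² + (0.8284)²) = √(4.6863) ≈ 2.1648,
  v_1 = u/||u|| ≈ (0.9239, 0.3827) (||v_1|| = 1).

λ_1 = 11.8284,  λ_2 = 6.1716;  v_1 ≈ (0.9239, 0.3827)


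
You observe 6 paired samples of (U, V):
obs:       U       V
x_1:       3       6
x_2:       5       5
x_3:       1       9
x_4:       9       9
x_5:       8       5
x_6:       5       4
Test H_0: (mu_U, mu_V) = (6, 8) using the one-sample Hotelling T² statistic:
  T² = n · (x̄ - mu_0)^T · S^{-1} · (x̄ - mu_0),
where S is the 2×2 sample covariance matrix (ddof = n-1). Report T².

Step 1 — sample mean vector:
  mean(U) = (3 + 5 + 1 + 9 + 8 + 5) / 6 = 31/6 = 5.1667
  mean(V) = (6 + 5 + 9 + 9 + 5 + 4) / 6 = 38/6 = 6.3333
  x̄ = (5.1667, 6.3333),  deviation x̄ - mu_0 = (5.1667, 6.3333) - (6, 8) = (-0.8333, -1.6667).

Step 2 — sample covariance matrix, S[i,j] = (1/(n-1)) · Σ_k (x_{k,i} - mean_i) · (x_{k,j} - mean_j), divisor n-1 = 5:
  S[U,U] = ((-2.1667)·(-2.1667) + (-0.1667)·(-0.1667) + (-4.1667)·(-4.1667) + (3.8333)·(3.8333) + (2.8333)·(2.8333) + (-0.1667)·(-0.1667)) / 5 = 44.8333/5 = 8.9667
  S[U,V] = ((-2.1667)·(-0.3333) + (-0.1667)·(-1.3333) + (-4.1667)·(2.6667) + (3.8333)·(2.6667) + (2.8333)·(-1.3333) + (-0.1667)·(-2.3333)) / 5 = -3.3333/5 = -0.6667
  S[V,V] = ((-0.3333)·(-0.3333) + (-1.3333)·(-1.3333) + (2.6667)·(2.6667) + (2.6667)·(2.6667) + (-1.3333)·(-1.3333) + (-2.3333)·(-2.3333)) / 5 = 23.3333/5 = 4.6667
  S = [[8.9667, -0.6667],
 [-0.6667, 4.6667]].

Step 3 — invert S. det(S) = 8.9667·4.6667 - (-0.6667)² = 41.4.
  S^{-1} = (1/det) · [[d, -b], [-b, a]] = [[0.1127, 0.0161],
 [0.0161, 0.2166]].

Step 4 — quadratic form (x̄ - mu_0)^T · S^{-1} · (x̄ - mu_0):
  S^{-1} · (x̄ - mu_0) = (-0.1208, -0.3744),
  (x̄ - mu_0)^T · [...] = (-0.8333)·(-0.1208) + (-1.6667)·(-0.3744) = 0.7246.

Step 5 — scale by n: T² = 6 · 0.7246 = 4.3478.

T² ≈ 4.3478


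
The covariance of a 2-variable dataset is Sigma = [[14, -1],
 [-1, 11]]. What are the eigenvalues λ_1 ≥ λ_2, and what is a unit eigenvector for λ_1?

Step 1 — characteristic polynomial of 2×2 Sigma:
  det(Sigma - λI) = λ² - trace · λ + det = 0.
  trace = 14 + 11 = 25, det = 14·11 - (-1)² = 153.
Step 2 — discriminant:
  Δ = trace² - 4·det = 625 - 612 = 13.
Step 3 — eigenvalues:
  λ = (trace ± √Δ)/2 = (25 ± 3.6056)/2,
  λ_1 = 14.3028,  λ_2 = 10.6972.

Step 4 — unit eigenvector for λ_1: solve (Sigma - λ_1 I)v = 0. First row:
  (14 - 14.3028)·v_x + (-1)·v_y = 0, i.e. (-0.3028)·v_x + (-1)·v_y = 0,
  so v ∝ (b, λ_1 - a) = (-1, 0.3028); multiply by -1 so the first entry is positive: u = (1, -0.3028).
  ||u|| = √((1)² + (-0.3028)²) = √(1.0917) ≈ 1.0448,
  v_1 = u/||u|| ≈ (0.9571, -0.2898) (||v_1|| = 1).

λ_1 = 14.3028,  λ_2 = 10.6972;  v_1 ≈ (0.9571, -0.2898)


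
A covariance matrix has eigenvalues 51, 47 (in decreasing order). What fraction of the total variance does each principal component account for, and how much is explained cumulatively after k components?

Step 1 — total variance = trace(Sigma) = Σ λ_i = 51 + 47 = 98.

Step 2 — fraction explained by component i = λ_i / Σ λ:
  PC1: 51/98 = 0.5204
  PC2: 47/98 = 0.4796

Step 3 — cumulative fraction after k components = (λ_1 + ... + λ_k) / Σ λ:
  k = 1: 51/98 = 0.5204
  k = 2: (51 + 47)/98 = 98/98 = 1

Summary (fraction, with percent):

explained: PC1 0.5204 (52.04%), PC2 0.4796 (47.96%);  cumulative: 0.5204, 1


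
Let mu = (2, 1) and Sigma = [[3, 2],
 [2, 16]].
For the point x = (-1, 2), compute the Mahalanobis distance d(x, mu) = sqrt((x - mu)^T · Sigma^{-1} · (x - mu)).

Step 1 — centre the observation: (x - mu) = (-3, 1).

Step 2 — invert Sigma. det(Sigma) = 3·16 - (2)² = 44.
  Sigma^{-1} = (1/det) · [[d, -b], [-b, a]] = [[0.3636, -0.0455],
 [-0.0455, 0.0682]].

Step 3 — form the quadratic (x - mu)^T · Sigma^{-1} · (x - mu):
  Sigma^{-1} · (x - mu) = (-1.1364, 0.2045).
  (x - mu)^T · [Sigma^{-1} · (x - mu)] = (-3)·(-1.1364) + (1)·(0.2045) = 3.6136.

Step 4 — take square root: d = √(3.6136) ≈ 1.901.

d(x, mu) = √(3.6136) ≈ 1.901


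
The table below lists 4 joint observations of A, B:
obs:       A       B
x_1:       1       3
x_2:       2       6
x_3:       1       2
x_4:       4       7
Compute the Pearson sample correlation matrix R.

Step 1 — column means:
  mean(A) = (1 + 2 + 1 + 4) / 4 = 8/4 = 2
  mean(B) = (3 + 6 + 2 + 7) / 4 = 18/4 = 4.5

Step 2 — sample variances and covariances s[i,j] = (1/(n-1)) · Σ_k (x_{k,i} - mean_i) · (x_{k,j} - mean_j), with n-1 = 3:
  s[A,A] = ((-1)·(-1) + (0)·(0) + (-1)·(-1) + (2)·(2)) / 3 = 6/3 = 2
  s[A,B] = ((-1)·(-1.5) + (0)·(1.5) + (-1)·(-2.5) + (2)·(2.5)) / 3 = 9/3 = 3
  s[B,B] = ((-1.5)·(-1.5) + (1.5)·(1.5) + (-2.5)·(-2.5) + (2.5)·(2.5)) / 3 = 17/3 = 5.6667
  Sample standard deviations s_i = √(s[i,i]):
  s(A) = √(2) = 1.4142
  s(B) = √(5.6667) = 2.3805

Step 3 — r_{ij} = s_{ij} / (s_i · s_j):
  r[A,A] = 1 (diagonal).
  r[A,B] = 3 / (1.4142 · 2.3805) = 3 / 3.3665 = 0.8911
  r[B,B] = 1 (diagonal).

R is symmetric with unit diagonal. Assembling:

R = [[1, 0.8911],
 [0.8911, 1]]


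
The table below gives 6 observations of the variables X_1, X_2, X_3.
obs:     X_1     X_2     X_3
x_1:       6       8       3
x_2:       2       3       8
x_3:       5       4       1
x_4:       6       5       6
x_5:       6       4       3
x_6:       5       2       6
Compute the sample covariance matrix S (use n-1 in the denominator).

Step 1 — column means:
  mean(X_1) = (6 + 2 + 5 + 6 + 6 + 5) / 6 = 30/6 = 5
  mean(X_2) = (8 + 3 + 4 + 5 + 4 + 2) / 6 = 26/6 = 4.3333
  mean(X_3) = (3 + 8 + 1 + 6 + 3 + 6) / 6 = 27/6 = 4.5

Step 2 — sample covariance S[i,j] = (1/(n-1)) · Σ_k (x_{k,i} - mean_i) · (x_{k,j} - mean_j), with n-1 = 5.
  S[X_1,X_1] = ((1)·(1) + (-3)·(-3) + (0)·(0) + (1)·(1) + (1)·(1) + (0)·(0)) / 5 = 12/5 = 2.4
  S[X_1,X_2] = ((1)·(3.6667) + (-3)·(-1.3333) + (0)·(-0.3333) + (1)·(0.6667) + (1)·(-0.3333) + (0)·(-2.3333)) / 5 = 8/5 = 1.6
  S[X_1,X_3] = ((1)·(-1.5) + (-3)·(3.5) + (0)·(-3.5) + (1)·(1.5) + (1)·(-1.5) + (0)·(1.5)) / 5 = -12/5 = -2.4
  S[X_2,X_2] = ((3.6667)·(3.6667) + (-1.3333)·(-1.3333) + (-0.3333)·(-0.3333) + (0.6667)·(0.6667) + (-0.3333)·(-0.3333) + (-2.3333)·(-2.3333)) / 5 = 21.3333/5 = 4.2667
  S[X_2,X_3] = ((3.6667)·(-1.5) + (-1.3333)·(3.5) + (-0.3333)·(-3.5) + (0.6667)·(1.5) + (-0.3333)·(-1.5) + (-2.3333)·(1.5)) / 5 = -11/5 = -2.2
  S[X_3,X_3] = ((-1.5)·(-1.5) + (3.5)·(3.5) + (-3.5)·(-3.5) + (1.5)·(1.5) + (-1.5)·(-1.5) + (1.5)·(1.5)) / 5 = 33.5/5 = 6.7

S is symmetric (S[j,i] = S[i,j]). Assembling:

S = [[2.4, 1.6, -2.4],
 [1.6, 4.2667, -2.2],
 [-2.4, -2.2, 6.7]]


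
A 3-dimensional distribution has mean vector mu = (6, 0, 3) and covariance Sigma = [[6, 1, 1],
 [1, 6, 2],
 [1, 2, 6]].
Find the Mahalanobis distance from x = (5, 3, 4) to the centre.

Step 1 — centre the observation: (x - mu) = (-1, 3, 1).

Step 2 — invert Sigma (cofactor / det for 3×3, or solve directly):
  Sigma^{-1} = [[0.1739, -0.0217, -0.0217],
 [-0.0217, 0.1902, -0.0598],
 [-0.0217, -0.0598, 0.1902]].

Step 3 — form the quadratic (x - mu)^T · Sigma^{-1} · (x - mu):
  Sigma^{-1} · (x - mu) = (-0.2609, 0.5326, 0.0326).
  (x - mu)^T · [Sigma^{-1} · (x - mu)] = (-1)·(-0.2609) + (3)·(0.5326) + (1)·(0.0326) = 1.8913.

Step 4 — take square root: d = √(1.8913) ≈ 1.3752.

d(x, mu) = √(1.8913) ≈ 1.3752


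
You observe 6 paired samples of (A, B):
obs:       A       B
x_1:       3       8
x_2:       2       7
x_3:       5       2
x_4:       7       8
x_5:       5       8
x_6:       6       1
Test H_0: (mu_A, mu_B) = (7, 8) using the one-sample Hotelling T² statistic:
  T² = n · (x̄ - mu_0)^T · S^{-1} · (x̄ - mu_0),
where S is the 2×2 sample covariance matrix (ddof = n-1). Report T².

Step 1 — sample mean vector:
  mean(A) = (3 + 2 + 5 + 7 + 5 + 6) / 6 = 28/6 = 4.6667
  mean(B) = (8 + 7 + 2 + 8 + 8 + 1) / 6 = 34/6 = 5.6667
  x̄ = (4.6667, 5.6667),  deviation x̄ - mu_0 = (4.6667, 5.6667) - (7, 8) = (-2.3333, -2.3333).

Step 2 — sample covariance matrix, S[i,j] = (1/(n-1)) · Σ_k (x_{k,i} - mean_i) · (x_{k,j} - mean_j), divisor n-1 = 5:
  S[A,A] = ((-1.6667)·(-1.6667) + (-2.6667)·(-2.6667) + (0.3333)·(0.3333) + (2.3333)·(2.3333) + (0.3333)·(0.3333) + (1.3333)·(1.3333)) / 5 = 17.3333/5 = 3.4667
  S[A,B] = ((-1.6667)·(2.3333) + (-2.6667)·(1.3333) + (0.3333)·(-3.6667) + (2.3333)·(2.3333) + (0.3333)·(2.3333) + (1.3333)·(-4.6667)) / 5 = -8.6667/5 = -1.7333
  S[B,B] = ((2.3333)·(2.3333) + (1.3333)·(1.3333) + (-3.6667)·(-3.6667) + (2.3333)·(2.3333) + (2.3333)·(2.3333) + (-4.6667)·(-4.6667)) / 5 = 53.3333/5 = 10.6667
  S = [[3.4667, -1.7333],
 [-1.7333, 10.6667]].

Step 3 — invert S. det(S) = 3.4667·10.6667 - (-1.7333)² = 33.9733.
  S^{-1} = (1/det) · [[d, -b], [-b, a]] = [[0.314, 0.051],
 [0.051, 0.102]].

Step 4 — quadratic form (x̄ - mu_0)^T · S^{-1} · (x̄ - mu_0):
  S^{-1} · (x̄ - mu_0) = (-0.8516, -0.3571),
  (x̄ - mu_0)^T · [...] = (-2.3333)·(-0.8516) + (-2.3333)·(-0.3571) = 2.8205.

Step 5 — scale by n: T² = 6 · 2.8205 = 16.9231.

T² ≈ 16.9231


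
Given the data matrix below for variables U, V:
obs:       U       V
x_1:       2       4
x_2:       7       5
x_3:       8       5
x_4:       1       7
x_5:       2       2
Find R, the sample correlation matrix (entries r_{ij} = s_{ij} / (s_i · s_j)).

Step 1 — column means:
  mean(U) = (2 + 7 + 8 + 1 + 2) / 5 = 20/5 = 4
  mean(V) = (4 + 5 + 5 + 7 + 2) / 5 = 23/5 = 4.6

Step 2 — sample variances and covariances s[i,j] = (1/(n-1)) · Σ_k (x_{k,i} - mean_i) · (x_{k,j} - mean_j), with n-1 = 4:
  s[U,U] = ((-2)·(-2) + (3)·(3) + (4)·(4) + (-3)·(-3) + (-2)·(-2)) / 4 = 42/4 = 10.5
  s[U,V] = ((-2)·(-0.6) + (3)·(0.4) + (4)·(0.4) + (-3)·(2.4) + (-2)·(-2.6)) / 4 = 2/4 = 0.5
  s[V,V] = ((-0.6)·(-0.6) + (0.4)·(0.4) + (0.4)·(0.4) + (2.4)·(2.4) + (-2.6)·(-2.6)) / 4 = 13.2/4 = 3.3
  Sample standard deviations s_i = √(s[i,i]):
  s(U) = √(10.5) = 3.2404
  s(V) = √(3.3) = 1.8166

Step 3 — r_{ij} = s_{ij} / (s_i · s_j):
  r[U,U] = 1 (diagonal).
  r[U,V] = 0.5 / (3.2404 · 1.8166) = 0.5 / 5.8864 = 0.0849
  r[V,V] = 1 (diagonal).

R is symmetric with unit diagonal. Assembling:

R = [[1, 0.0849],
 [0.0849, 1]]


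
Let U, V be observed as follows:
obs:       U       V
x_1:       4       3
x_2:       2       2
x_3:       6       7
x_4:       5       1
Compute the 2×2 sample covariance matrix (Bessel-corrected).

Step 1 — column means:
  mean(U) = (4 + 2 + 6 + 5) / 4 = 17/4 = 4.25
  mean(V) = (3 + 2 + 7 + 1) / 4 = 13/4 = 3.25

Step 2 — sample covariance S[i,j] = (1/(n-1)) · Σ_k (x_{k,i} - mean_i) · (x_{k,j} - mean_j), with n-1 = 3.
  S[U,U] = ((-0.25)·(-0.25) + (-2.25)·(-2.25) + (1.75)·(1.75) + (0.75)·(0.75)) / 3 = 8.75/3 = 2.9167
  S[U,V] = ((-0.25)·(-0.25) + (-2.25)·(-1.25) + (1.75)·(3.75) + (0.75)·(-2.25)) / 3 = 7.75/3 = 2.5833
  S[V,V] = ((-0.25)·(-0.25) + (-1.25)·(-1.25) + (3.75)·(3.75) + (-2.25)·(-2.25)) / 3 = 20.75/3 = 6.9167

S is symmetric (S[j,i] = S[i,j]). Assembling:

S = [[2.9167, 2.5833],
 [2.5833, 6.9167]]


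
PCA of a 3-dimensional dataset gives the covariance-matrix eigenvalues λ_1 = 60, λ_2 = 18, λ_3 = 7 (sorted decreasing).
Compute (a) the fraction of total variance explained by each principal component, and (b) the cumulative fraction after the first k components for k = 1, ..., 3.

Step 1 — total variance = trace(Sigma) = Σ λ_i = 60 + 18 + 7 = 85.

Step 2 — fraction explained by component i = λ_i / Σ λ:
  PC1: 60/85 = 0.7059
  PC2: 18/85 = 0.2118
  PC3: 7/85 = 0.0824

Step 3 — cumulative fraction after k components = (λ_1 + ... + λ_k) / Σ λ:
  k = 1: 60/85 = 0.7059
  k = 2: (60 + 18)/85 = 78/85 = 0.9176
  k = 3: (60 + 18 + 7)/85 = 85/85 = 1

Summary (fraction, with percent):

explained: PC1 0.7059 (70.59%), PC2 0.2118 (21.18%), PC3 0.0824 (8.24%);  cumulative: 0.7059, 0.9176, 1


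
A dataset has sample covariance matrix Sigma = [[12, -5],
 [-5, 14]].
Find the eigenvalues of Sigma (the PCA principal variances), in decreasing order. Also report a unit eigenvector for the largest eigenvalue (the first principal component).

Step 1 — characteristic polynomial of 2×2 Sigma:
  det(Sigma - λI) = λ² - trace · λ + det = 0.
  trace = 12 + 14 = 26, det = 12·14 - (-5)² = 143.
Step 2 — discriminant:
  Δ = trace² - 4·det = 676 - 572 = 104.
Step 3 — eigenvalues:
  λ = (trace ± √Δ)/2 = (26 ± 10.198)/2,
  λ_1 = 18.099,  λ_2 = 7.901.

Step 4 — unit eigenvector for λ_1: solve (Sigma - λ_1 I)v = 0. First row:
  (12 - 18.099)·v_x + (-5)·v_y = 0, i.e. (-6.099)·v_x + (-5)·v_y = 0,
  so v ∝ (b, λ_1 - a) = (-5, 6.099); multiply by -1 so the first entry is positive: u = (5, -6.099).
  ||u|| = √((5)² + (-6.099)²) = √(62.198) ≈ 7.8866,
  v_1 = u/||u|| ≈ (0.634, -0.7733) (||v_1|| = 1).

λ_1 = 18.099,  λ_2 = 7.901;  v_1 ≈ (0.634, -0.7733)


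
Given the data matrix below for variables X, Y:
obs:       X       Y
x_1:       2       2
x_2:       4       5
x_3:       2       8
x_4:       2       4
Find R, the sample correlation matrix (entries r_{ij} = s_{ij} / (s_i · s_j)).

Step 1 — column means:
  mean(X) = (2 + 4 + 2 + 2) / 4 = 10/4 = 2.5
  mean(Y) = (2 + 5 + 8 + 4) / 4 = 19/4 = 4.75

Step 2 — sample variances and covariances s[i,j] = (1/(n-1)) · Σ_k (x_{k,i} - mean_i) · (x_{k,j} - mean_j), with n-1 = 3:
  s[X,X] = ((-0.5)·(-0.5) + (1.5)·(1.5) + (-0.5)·(-0.5) + (-0.5)·(-0.5)) / 3 = 3/3 = 1
  s[X,Y] = ((-0.5)·(-2.75) + (1.5)·(0.25) + (-0.5)·(3.25) + (-0.5)·(-0.75)) / 3 = 0.5/3 = 0.1667
  s[Y,Y] = ((-2.75)·(-2.75) + (0.25)·(0.25) + (3.25)·(3.25) + (-0.75)·(-0.75)) / 3 = 18.75/3 = 6.25
  Sample standard deviations s_i = √(s[i,i]):
  s(X) = √(1) = 1
  s(Y) = √(6.25) = 2.5

Step 3 — r_{ij} = s_{ij} / (s_i · s_j):
  r[X,X] = 1 (diagonal).
  r[X,Y] = 0.1667 / (1 · 2.5) = 0.1667 / 2.5 = 0.0667
  r[Y,Y] = 1 (diagonal).

R is symmetric with unit diagonal. Assembling:

R = [[1, 0.0667],
 [0.0667, 1]]


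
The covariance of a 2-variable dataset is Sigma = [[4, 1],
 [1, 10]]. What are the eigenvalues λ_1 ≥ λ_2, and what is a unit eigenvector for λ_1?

Step 1 — characteristic polynomial of 2×2 Sigma:
  det(Sigma - λI) = λ² - trace · λ + det = 0.
  trace = 4 + 10 = 14, det = 4·10 - (1)² = 39.
Step 2 — discriminant:
  Δ = trace² - 4·det = 196 - 156 = 40.
Step 3 — eigenvalues:
  λ = (trace ± √Δ)/2 = (14 ± 6.3246)/2,
  λ_1 = 10.1623,  λ_2 = 3.8377.

Step 4 — unit eigenvector for λ_1: solve (Sigma - λ_1 I)v = 0. First row:
  (4 - 10.1623)·v_x + (1)·v_y = 0, i.e. (-6.1623)·v_x + (1)·v_y = 0,
  so v ∝ (b, λ_1 - a) = (1, 6.1623) = u.
  ||u|| = √((1)² + (6.1623)²) = √(38.9737) ≈ 6.2429,
  v_1 = u/||u|| ≈ (0.1602, 0.9871) (||v_1|| = 1).

λ_1 = 10.1623,  λ_2 = 3.8377;  v_1 ≈ (0.1602, 0.9871)


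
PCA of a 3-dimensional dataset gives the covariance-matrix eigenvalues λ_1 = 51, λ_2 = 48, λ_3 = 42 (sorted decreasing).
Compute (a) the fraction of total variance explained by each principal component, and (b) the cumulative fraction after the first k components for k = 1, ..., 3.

Step 1 — total variance = trace(Sigma) = Σ λ_i = 51 + 48 + 42 = 141.

Step 2 — fraction explained by component i = λ_i / Σ λ:
  PC1: 51/141 = 0.3617
  PC2: 48/141 = 0.3404
  PC3: 42/141 = 0.2979

Step 3 — cumulative fraction after k components = (λ_1 + ... + λ_k) / Σ λ:
  k = 1: 51/141 = 0.3617
  k = 2: (51 + 48)/141 = 99/141 = 0.7021
  k = 3: (51 + 48 + 42)/141 = 141/141 = 1

Summary (fraction, with percent):

explained: PC1 0.3617 (36.17%), PC2 0.3404 (34.04%), PC3 0.2979 (29.79%);  cumulative: 0.3617, 0.7021, 1


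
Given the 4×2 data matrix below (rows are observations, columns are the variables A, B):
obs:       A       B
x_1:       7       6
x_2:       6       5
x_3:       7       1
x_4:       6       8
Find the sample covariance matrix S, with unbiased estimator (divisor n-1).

Step 1 — column means:
  mean(A) = (7 + 6 + 7 + 6) / 4 = 26/4 = 6.5
  mean(B) = (6 + 5 + 1 + 8) / 4 = 20/4 = 5

Step 2 — sample covariance S[i,j] = (1/(n-1)) · Σ_k (x_{k,i} - mean_i) · (x_{k,j} - mean_j), with n-1 = 3.
  S[A,A] = ((0.5)·(0.5) + (-0.5)·(-0.5) + (0.5)·(0.5) + (-0.5)·(-0.5)) / 3 = 1/3 = 0.3333
  S[A,B] = ((0.5)·(1) + (-0.5)·(0) + (0.5)·(-4) + (-0.5)·(3)) / 3 = -3/3 = -1
  S[B,B] = ((1)·(1) + (0)·(0) + (-4)·(-4) + (3)·(3)) / 3 = 26/3 = 8.6667

S is symmetric (S[j,i] = S[i,j]). Assembling:

S = [[0.3333, -1],
 [-1, 8.6667]]


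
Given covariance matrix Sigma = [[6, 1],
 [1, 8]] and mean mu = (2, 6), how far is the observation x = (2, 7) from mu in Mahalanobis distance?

Step 1 — centre the observation: (x - mu) = (0, 1).

Step 2 — invert Sigma. det(Sigma) = 6·8 - (1)² = 47.
  Sigma^{-1} = (1/det) · [[d, -b], [-b, a]] = [[0.1702, -0.0213],
 [-0.0213, 0.1277]].

Step 3 — form the quadratic (x - mu)^T · Sigma^{-1} · (x - mu):
  Sigma^{-1} · (x - mu) = (-0.0213, 0.1277).
  (x - mu)^T · [Sigma^{-1} · (x - mu)] = (0)·(-0.0213) + (1)·(0.1277) = 0.1277.

Step 4 — take square root: d = √(0.1277) ≈ 0.3573.

d(x, mu) = √(0.1277) ≈ 0.3573


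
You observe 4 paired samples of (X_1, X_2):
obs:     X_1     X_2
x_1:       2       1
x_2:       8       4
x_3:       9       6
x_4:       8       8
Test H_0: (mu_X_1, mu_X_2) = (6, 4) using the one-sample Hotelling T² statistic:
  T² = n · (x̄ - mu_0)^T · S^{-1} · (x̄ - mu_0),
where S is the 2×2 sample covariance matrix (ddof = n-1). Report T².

Step 1 — sample mean vector:
  mean(X_1) = (2 + 8 + 9 + 8) / 4 = 27/4 = 6.75
  mean(X_2) = (1 + 4 + 6 + 8) / 4 = 19/4 = 4.75
  x̄ = (6.75, 4.75),  deviation x̄ - mu_0 = (6.75, 4.75) - (6, 4) = (0.75, 0.75).

Step 2 — sample covariance matrix, S[i,j] = (1/(n-1)) · Σ_k (x_{k,i} - mean_i) · (x_{k,j} - mean_j), divisor n-1 = 3:
  S[X_1,X_1] = ((-4.75)·(-4.75) + (1.25)·(1.25) + (2.25)·(2.25) + (1.25)·(1.25)) / 3 = 30.75/3 = 10.25
  S[X_1,X_2] = ((-4.75)·(-3.75) + (1.25)·(-0.75) + (2.25)·(1.25) + (1.25)·(3.25)) / 3 = 23.75/3 = 7.9167
  S[X_2,X_2] = ((-3.75)·(-3.75) + (-0.75)·(-0.75) + (1.25)·(1.25) + (3.25)·(3.25)) / 3 = 26.75/3 = 8.9167
  S = [[10.25, 7.9167],
 [7.9167, 8.9167]].

Step 3 — invert S. det(S) = 10.25·8.9167 - (7.9167)² = 28.7222.
  S^{-1} = (1/det) · [[d, -b], [-b, a]] = [[0.3104, -0.2756],
 [-0.2756, 0.3569]].

Step 4 — quadratic form (x̄ - mu_0)^T · S^{-1} · (x̄ - mu_0):
  S^{-1} · (x̄ - mu_0) = (0.0261, 0.0609),
  (x̄ - mu_0)^T · [...] = (0.75)·(0.0261) + (0.75)·(0.0609) = 0.0653.

Step 5 — scale by n: T² = 4 · 0.0653 = 0.2611.

T² ≈ 0.2611


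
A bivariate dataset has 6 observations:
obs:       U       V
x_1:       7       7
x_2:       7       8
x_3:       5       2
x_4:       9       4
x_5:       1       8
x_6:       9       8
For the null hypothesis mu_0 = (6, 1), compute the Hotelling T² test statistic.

Step 1 — sample mean vector:
  mean(U) = (7 + 7 + 5 + 9 + 1 + 9) / 6 = 38/6 = 6.3333
  mean(V) = (7 + 8 + 2 + 4 + 8 + 8) / 6 = 37/6 = 6.1667
  x̄ = (6.3333, 6.1667),  deviation x̄ - mu_0 = (6.3333, 6.1667) - (6, 1) = (0.3333, 5.1667).

Step 2 — sample covariance matrix, S[i,j] = (1/(n-1)) · Σ_k (x_{k,i} - mean_i) · (x_{k,j} - mean_j), divisor n-1 = 5:
  S[U,U] = ((0.6667)·(0.6667) + (0.6667)·(0.6667) + (-1.3333)·(-1.3333) + (2.6667)·(2.6667) + (-5.3333)·(-5.3333) + (2.6667)·(2.6667)) / 5 = 45.3333/5 = 9.0667
  S[U,V] = ((0.6667)·(0.8333) + (0.6667)·(1.8333) + (-1.3333)·(-4.1667) + (2.6667)·(-2.1667) + (-5.3333)·(1.8333) + (2.6667)·(1.8333)) / 5 = -3.3333/5 = -0.6667
  S[V,V] = ((0.8333)·(0.8333) + (1.8333)·(1.8333) + (-4.1667)·(-4.1667) + (-2.1667)·(-2.1667) + (1.8333)·(1.8333) + (1.8333)·(1.8333)) / 5 = 32.8333/5 = 6.5667
  S = [[9.0667, -0.6667],
 [-0.6667, 6.5667]].

Step 3 — invert S. det(S) = 9.0667·6.5667 - (-0.6667)² = 59.0933.
  S^{-1} = (1/det) · [[d, -b], [-b, a]] = [[0.1111, 0.0113],
 [0.0113, 0.1534]].

Step 4 — quadratic form (x̄ - mu_0)^T · S^{-1} · (x̄ - mu_0):
  S^{-1} · (x̄ - mu_0) = (0.0953, 0.7965),
  (x̄ - mu_0)^T · [...] = (0.3333)·(0.0953) + (5.1667)·(0.7965) = 4.1469.

Step 5 — scale by n: T² = 6 · 4.1469 = 24.8815.

T² ≈ 24.8815


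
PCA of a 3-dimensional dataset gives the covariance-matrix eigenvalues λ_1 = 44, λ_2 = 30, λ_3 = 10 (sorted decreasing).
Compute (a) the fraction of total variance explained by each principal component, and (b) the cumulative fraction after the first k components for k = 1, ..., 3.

Step 1 — total variance = trace(Sigma) = Σ λ_i = 44 + 30 + 10 = 84.

Step 2 — fraction explained by component i = λ_i / Σ λ:
  PC1: 44/84 = 0.5238
  PC2: 30/84 = 0.3571
  PC3: 10/84 = 0.119

Step 3 — cumulative fraction after k components = (λ_1 + ... + λ_k) / Σ λ:
  k = 1: 44/84 = 0.5238
  k = 2: (44 + 30)/84 = 74/84 = 0.881
  k = 3: (44 + 30 + 10)/84 = 84/84 = 1

Summary (fraction, with percent):

explained: PC1 0.5238 (52.38%), PC2 0.3571 (35.71%), PC3 0.119 (11.9%);  cumulative: 0.5238, 0.881, 1


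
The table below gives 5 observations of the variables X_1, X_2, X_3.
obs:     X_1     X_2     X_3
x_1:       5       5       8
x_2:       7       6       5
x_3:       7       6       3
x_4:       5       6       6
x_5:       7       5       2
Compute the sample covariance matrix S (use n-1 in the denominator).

Step 1 — column means:
  mean(X_1) = (5 + 7 + 7 + 5 + 7) / 5 = 31/5 = 6.2
  mean(X_2) = (5 + 6 + 6 + 6 + 5) / 5 = 28/5 = 5.6
  mean(X_3) = (8 + 5 + 3 + 6 + 2) / 5 = 24/5 = 4.8

Step 2 — sample covariance S[i,j] = (1/(n-1)) · Σ_k (x_{k,i} - mean_i) · (x_{k,j} - mean_j), with n-1 = 4.
  S[X_1,X_1] = ((-1.2)·(-1.2) + (0.8)·(0.8) + (0.8)·(0.8) + (-1.2)·(-1.2) + (0.8)·(0.8)) / 4 = 4.8/4 = 1.2
  S[X_1,X_2] = ((-1.2)·(-0.6) + (0.8)·(0.4) + (0.8)·(0.4) + (-1.2)·(0.4) + (0.8)·(-0.6)) / 4 = 0.4/4 = 0.1
  S[X_1,X_3] = ((-1.2)·(3.2) + (0.8)·(0.2) + (0.8)·(-1.8) + (-1.2)·(1.2) + (0.8)·(-2.8)) / 4 = -8.8/4 = -2.2
  S[X_2,X_2] = ((-0.6)·(-0.6) + (0.4)·(0.4) + (0.4)·(0.4) + (0.4)·(0.4) + (-0.6)·(-0.6)) / 4 = 1.2/4 = 0.3
  S[X_2,X_3] = ((-0.6)·(3.2) + (0.4)·(0.2) + (0.4)·(-1.8) + (0.4)·(1.2) + (-0.6)·(-2.8)) / 4 = -0.4/4 = -0.1
  S[X_3,X_3] = ((3.2)·(3.2) + (0.2)·(0.2) + (-1.8)·(-1.8) + (1.2)·(1.2) + (-2.8)·(-2.8)) / 4 = 22.8/4 = 5.7

S is symmetric (S[j,i] = S[i,j]). Assembling:

S = [[1.2, 0.1, -2.2],
 [0.1, 0.3, -0.1],
 [-2.2, -0.1, 5.7]]


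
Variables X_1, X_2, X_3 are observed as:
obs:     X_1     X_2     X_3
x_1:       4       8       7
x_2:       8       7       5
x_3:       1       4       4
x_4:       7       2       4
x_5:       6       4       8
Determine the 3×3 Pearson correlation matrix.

Step 1 — column means:
  mean(X_1) = (4 + 8 + 1 + 7 + 6) / 5 = 26/5 = 5.2
  mean(X_2) = (8 + 7 + 4 + 2 + 4) / 5 = 25/5 = 5
  mean(X_3) = (7 + 5 + 4 + 4 + 8) / 5 = 28/5 = 5.6

Step 2 — sample variances and covariances s[i,j] = (1/(n-1)) · Σ_k (x_{k,i} - mean_i) · (x_{k,j} - mean_j), with n-1 = 4:
  s[X_1,X_1] = ((-1.2)·(-1.2) + (2.8)·(2.8) + (-4.2)·(-4.2) + (1.8)·(1.8) + (0.8)·(0.8)) / 4 = 30.8/4 = 7.7
  s[X_1,X_2] = ((-1.2)·(3) + (2.8)·(2) + (-4.2)·(-1) + (1.8)·(-3) + (0.8)·(-1)) / 4 = 0/4 = 0
  s[X_1,X_3] = ((-1.2)·(1.4) + (2.8)·(-0.6) + (-4.2)·(-1.6) + (1.8)·(-1.6) + (0.8)·(2.4)) / 4 = 2.4/4 = 0.6
  s[X_2,X_2] = ((3)·(3) + (2)·(2) + (-1)·(-1) + (-3)·(-3) + (-1)·(-1)) / 4 = 24/4 = 6
  s[X_2,X_3] = ((3)·(1.4) + (2)·(-0.6) + (-1)·(-1.6) + (-3)·(-1.6) + (-1)·(2.4)) / 4 = 7/4 = 1.75
  s[X_3,X_3] = ((1.4)·(1.4) + (-0.6)·(-0.6) + (-1.6)·(-1.6) + (-1.6)·(-1.6) + (2.4)·(2.4)) / 4 = 13.2/4 = 3.3
  Sample standard deviations s_i = √(s[i,i]):
  s(X_1) = √(7.7) = 2.7749
  s(X_2) = √(6) = 2.4495
  s(X_3) = √(3.3) = 1.8166

Step 3 — r_{ij} = s_{ij} / (s_i · s_j):
  r[X_1,X_1] = 1 (diagonal).
  r[X_1,X_2] = 0 / (2.7749 · 2.4495) = 0 / 6.7971 = 0
  r[X_1,X_3] = 0.6 / (2.7749 · 1.8166) = 0.6 / 5.0408 = 0.119
  r[X_2,X_2] = 1 (diagonal).
  r[X_2,X_3] = 1.75 / (2.4495 · 1.8166) = 1.75 / 4.4497 = 0.3933
  r[X_3,X_3] = 1 (diagonal).

R is symmetric with unit diagonal. Assembling:

R = [[1, 0, 0.119],
 [0, 1, 0.3933],
 [0.119, 0.3933, 1]]


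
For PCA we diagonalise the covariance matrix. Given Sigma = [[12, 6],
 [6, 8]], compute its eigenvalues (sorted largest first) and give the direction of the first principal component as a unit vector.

Step 1 — characteristic polynomial of 2×2 Sigma:
  det(Sigma - λI) = λ² - trace · λ + det = 0.
  trace = 12 + 8 = 20, det = 12·8 - (6)² = 60.
Step 2 — discriminant:
  Δ = trace² - 4·det = 400 - 240 = 160.
Step 3 — eigenvalues:
  λ = (trace ± √Δ)/2 = (20 ± 12.6491)/2,
  λ_1 = 16.3246,  λ_2 = 3.6754.

Step 4 — unit eigenvector for λ_1: solve (Sigma - λ_1 I)v = 0. First row:
  (12 - 16.3246)·v_x + (6)·v_y = 0, i.e. (-4.3246)·v_x + (6)·v_y = 0,
  so v ∝ (b, λ_1 - a) = (6, 4.3246) = u.
  ||u|| = √((6)² + (4.3246)²) = √(54.7018) ≈ 7.3961,
  v_1 = u/||u|| ≈ (0.8112, 0.5847) (||v_1|| = 1).

λ_1 = 16.3246,  λ_2 = 3.6754;  v_1 ≈ (0.8112, 0.5847)


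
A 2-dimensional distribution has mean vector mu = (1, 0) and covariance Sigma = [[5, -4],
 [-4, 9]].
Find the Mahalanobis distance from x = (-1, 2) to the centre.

Step 1 — centre the observation: (x - mu) = (-2, 2).

Step 2 — invert Sigma. det(Sigma) = 5·9 - (-4)² = 29.
  Sigma^{-1} = (1/det) · [[d, -b], [-b, a]] = [[0.3103, 0.1379],
 [0.1379, 0.1724]].

Step 3 — form the quadratic (x - mu)^T · Sigma^{-1} · (x - mu):
  Sigma^{-1} · (x - mu) = (-0.3448, 0.069).
  (x - mu)^T · [Sigma^{-1} · (x - mu)] = (-2)·(-0.3448) + (2)·(0.069) = 0.8276.

Step 4 — take square root: d = √(0.8276) ≈ 0.9097.

d(x, mu) = √(0.8276) ≈ 0.9097


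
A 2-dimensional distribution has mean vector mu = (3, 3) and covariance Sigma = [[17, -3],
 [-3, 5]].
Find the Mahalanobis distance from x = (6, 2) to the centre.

Step 1 — centre the observation: (x - mu) = (3, -1).

Step 2 — invert Sigma. det(Sigma) = 17·5 - (-3)² = 76.
  Sigma^{-1} = (1/det) · [[d, -b], [-b, a]] = [[0.0658, 0.0395],
 [0.0395, 0.2237]].

Step 3 — form the quadratic (x - mu)^T · Sigma^{-1} · (x - mu):
  Sigma^{-1} · (x - mu) = (0.1579, -0.1053).
  (x - mu)^T · [Sigma^{-1} · (x - mu)] = (3)·(0.1579) + (-1)·(-0.1053) = 0.5789.

Step 4 — take square root: d = √(0.5789) ≈ 0.7609.

d(x, mu) = √(0.5789) ≈ 0.7609


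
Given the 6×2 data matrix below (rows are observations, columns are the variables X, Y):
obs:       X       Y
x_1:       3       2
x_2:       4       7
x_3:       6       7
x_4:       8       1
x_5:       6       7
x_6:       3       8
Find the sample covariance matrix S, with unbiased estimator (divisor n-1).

Step 1 — column means:
  mean(X) = (3 + 4 + 6 + 8 + 6 + 3) / 6 = 30/6 = 5
  mean(Y) = (2 + 7 + 7 + 1 + 7 + 8) / 6 = 32/6 = 5.3333

Step 2 — sample covariance S[i,j] = (1/(n-1)) · Σ_k (x_{k,i} - mean_i) · (x_{k,j} - mean_j), with n-1 = 5.
  S[X,X] = ((-2)·(-2) + (-1)·(-1) + (1)·(1) + (3)·(3) + (1)·(1) + (-2)·(-2)) / 5 = 20/5 = 4
  S[X,Y] = ((-2)·(-3.3333) + (-1)·(1.6667) + (1)·(1.6667) + (3)·(-4.3333) + (1)·(1.6667) + (-2)·(2.6667)) / 5 = -10/5 = -2
  S[Y,Y] = ((-3.3333)·(-3.3333) + (1.6667)·(1.6667) + (1.6667)·(1.6667) + (-4.3333)·(-4.3333) + (1.6667)·(1.6667) + (2.6667)·(2.6667)) / 5 = 45.3333/5 = 9.0667

S is symmetric (S[j,i] = S[i,j]). Assembling:

S = [[4, -2],
 [-2, 9.0667]]


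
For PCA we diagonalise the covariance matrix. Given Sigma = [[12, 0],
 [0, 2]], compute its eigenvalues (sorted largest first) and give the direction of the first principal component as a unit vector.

Step 1 — characteristic polynomial of 2×2 Sigma:
  det(Sigma - λI) = λ² - trace · λ + det = 0.
  trace = 12 + 2 = 14, det = 12·2 - (0)² = 24.
Step 2 — discriminant:
  Δ = trace² - 4·det = 196 - 96 = 100.
Step 3 — eigenvalues:
  λ = (trace ± √Δ)/2 = (14 ± 10)/2,
  λ_1 = 12,  λ_2 = 2.

Step 4 — unit eigenvector for λ_1: Sigma is diagonal, so its eigenvectors are the coordinate axes. λ_1 = 12 is the diagonal entry on the first coordinate axis, hence
  v_1 = (1, 0) (||v_1|| = 1).

λ_1 = 12,  λ_2 = 2;  v_1 ≈ (1, 0)


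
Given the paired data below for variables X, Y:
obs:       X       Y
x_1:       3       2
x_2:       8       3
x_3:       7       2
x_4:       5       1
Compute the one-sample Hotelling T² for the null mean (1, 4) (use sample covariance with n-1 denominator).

Step 1 — sample mean vector:
  mean(X) = (3 + 8 + 7 + 5) / 4 = 23/4 = 5.75
  mean(Y) = (2 + 3 + 2 + 1) / 4 = 8/4 = 2
  x̄ = (5.75, 2),  deviation x̄ - mu_0 = (5.75, 2) - (1, 4) = (4.75, -2).

Step 2 — sample covariance matrix, S[i,j] = (1/(n-1)) · Σ_k (x_{k,i} - mean_i) · (x_{k,j} - mean_j), divisor n-1 = 3:
  S[X,X] = ((-2.75)·(-2.75) + (2.25)·(2.25) + (1.25)·(1.25) + (-0.75)·(-0.75)) / 3 = 14.75/3 = 4.9167
  S[X,Y] = ((-2.75)·(0) + (2.25)·(1) + (1.25)·(0) + (-0.75)·(-1)) / 3 = 3/3 = 1
  S[Y,Y] = ((0)·(0) + (1)·(1) + (0)·(0) + (-1)·(-1)) / 3 = 2/3 = 0.6667
  S = [[4.9167, 1],
 [1, 0.6667]].

Step 3 — invert S. det(S) = 4.9167·0.6667 - (1)² = 2.2778.
  S^{-1} = (1/det) · [[d, -b], [-b, a]] = [[0.2927, -0.439],
 [-0.439, 2.1585]].

Step 4 — quadratic form (x̄ - mu_0)^T · S^{-1} · (x̄ - mu_0):
  S^{-1} · (x̄ - mu_0) = (2.2683, -6.4024),
  (x̄ - mu_0)^T · [...] = (4.75)·(2.2683) + (-2)·(-6.4024) = 23.5793.

Step 5 — scale by n: T² = 4 · 23.5793 = 94.3171.

T² ≈ 94.3171
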